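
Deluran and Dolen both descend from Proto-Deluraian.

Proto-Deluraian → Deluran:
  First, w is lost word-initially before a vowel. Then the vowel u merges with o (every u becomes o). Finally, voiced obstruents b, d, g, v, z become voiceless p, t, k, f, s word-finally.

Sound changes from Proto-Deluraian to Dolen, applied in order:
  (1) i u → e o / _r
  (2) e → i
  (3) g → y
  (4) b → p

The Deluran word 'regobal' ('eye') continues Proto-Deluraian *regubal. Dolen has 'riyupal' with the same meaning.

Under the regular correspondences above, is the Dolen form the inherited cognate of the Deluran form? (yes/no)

yes

Derive the expected Dolen reflex of *regubal:
Dolen: *regubal > rigubal > riyubal > riyupal  (by vowel merger, unconditioned shift, unconditioned shift)
Dolen 'riyupal' matches the regular reflex exactly, so the pair is cognate.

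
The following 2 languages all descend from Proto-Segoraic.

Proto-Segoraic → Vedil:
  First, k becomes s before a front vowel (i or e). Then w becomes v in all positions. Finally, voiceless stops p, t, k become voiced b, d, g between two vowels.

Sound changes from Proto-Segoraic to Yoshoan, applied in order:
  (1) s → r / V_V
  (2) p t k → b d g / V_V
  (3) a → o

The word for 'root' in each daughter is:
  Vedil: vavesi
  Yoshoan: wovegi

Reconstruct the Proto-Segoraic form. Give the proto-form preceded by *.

Position 1: Vedil has v, Yoshoan has w. Yoshoan preserves w here (none of its changes turn any other segment into w), so the proto-segment is *w.
Position 5: Vedil has s, Yoshoan has g. Taking the neighbouring segments as reconstructed: Vedil s could go back to *k or *s; Yoshoan g could go back to *k or *g — the one source consistent with every daughter is *k.
This points to *waveki. Verify forward in each daughter:
Vedil: *waveki > wavesi > vavesi  (by palatalisation, unconditioned shift)
Yoshoan: start from *waveki.
  rule 1: no change — waveki
  rule 2 (intervocalic voicing): waveki → wavegi
  rule 3 (vowel merger): wavegi → wovegi
  ⇒ Yoshoan wovegi
Only *waveki yields all of Vedil vavesi, Yoshoan wovegi.

*waveki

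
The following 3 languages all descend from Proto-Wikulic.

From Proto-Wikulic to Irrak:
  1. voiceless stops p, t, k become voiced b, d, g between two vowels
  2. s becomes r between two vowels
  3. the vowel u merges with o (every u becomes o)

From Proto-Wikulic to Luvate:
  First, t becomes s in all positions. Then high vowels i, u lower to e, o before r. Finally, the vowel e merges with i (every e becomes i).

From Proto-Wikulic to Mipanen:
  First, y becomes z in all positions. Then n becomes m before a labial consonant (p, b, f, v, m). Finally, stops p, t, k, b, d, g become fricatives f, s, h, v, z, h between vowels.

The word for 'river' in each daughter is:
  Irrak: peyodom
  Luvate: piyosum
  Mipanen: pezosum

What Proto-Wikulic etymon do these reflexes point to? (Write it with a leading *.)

Position 6: Irrak has o, Luvate has u, Mipanen has u. Luvate preserves u here (none of its changes turn any other segment into u), so the proto-segment is *u.
Position 3: Irrak has y, Luvate has y, Mipanen has z. Irrak preserves y here (none of its changes turn any other segment into y), so the proto-segment is *y.
Position 2: Irrak has e, Luvate has i, Mipanen has e. Irrak preserves e here (none of its changes turn any other segment into e), so the proto-segment is *e.
Continuing position by position gives *peyotum; check it forward:
Irrak: *peyotum > peyodum > peyodom  (by intervocalic voicing, vowel merger)
Luvate: *peyotum
  peyotum → peyosum   [unconditioned shift]
  peyosum (rule 2 does not apply)
  peyosum → piyosum   [vowel merger]
  giving Luvate piyosum.
Mipanen: *peyotum
  peyotum → pezotum   [unconditioned shift]
  pezotum (rule 2 does not apply)
  pezotum → pezosum   [intervocalic lenition]
  giving Mipanen pezosum.
*peyotum is the unique common source.

*peyotum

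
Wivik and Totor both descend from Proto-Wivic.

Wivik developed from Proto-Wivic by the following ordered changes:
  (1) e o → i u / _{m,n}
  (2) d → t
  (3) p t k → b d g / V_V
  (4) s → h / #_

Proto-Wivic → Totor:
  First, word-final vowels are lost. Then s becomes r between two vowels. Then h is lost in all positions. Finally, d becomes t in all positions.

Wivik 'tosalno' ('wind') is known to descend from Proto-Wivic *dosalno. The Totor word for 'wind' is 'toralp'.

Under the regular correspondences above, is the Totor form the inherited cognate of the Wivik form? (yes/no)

no

Derive the expected Totor reflex of *dosalno:
Totor: *dosalno
  dosalno → dosaln   [apocope]
  dosaln → doraln   [rhotacism]
  doraln (rule 3 does not apply)
  doraln → toraln   [unconditioned shift]
  giving Totor toraln.
The regular Totor reflex would be 'toraln', but the attested form is 'toralp'. The correspondence is irregular, so they are not cognates (the Totor form has a different source).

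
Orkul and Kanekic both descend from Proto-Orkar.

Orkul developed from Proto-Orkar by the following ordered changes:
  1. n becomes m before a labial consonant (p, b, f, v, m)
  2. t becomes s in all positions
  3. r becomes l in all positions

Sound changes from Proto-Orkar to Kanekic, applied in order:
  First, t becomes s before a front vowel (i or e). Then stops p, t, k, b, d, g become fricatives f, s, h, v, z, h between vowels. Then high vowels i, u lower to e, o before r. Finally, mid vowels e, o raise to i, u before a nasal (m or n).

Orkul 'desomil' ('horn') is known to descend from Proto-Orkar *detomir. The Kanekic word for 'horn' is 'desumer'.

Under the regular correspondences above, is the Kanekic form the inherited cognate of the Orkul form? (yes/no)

Derive the expected Kanekic reflex of *detomir:
Kanekic: *detomir > desomir > desomer > desumer  (by intervocalic lenition, pre-rhotic lowering, pre-nasal raising)
Kanekic 'desumer' matches the regular reflex exactly, so the pair is cognate.

yes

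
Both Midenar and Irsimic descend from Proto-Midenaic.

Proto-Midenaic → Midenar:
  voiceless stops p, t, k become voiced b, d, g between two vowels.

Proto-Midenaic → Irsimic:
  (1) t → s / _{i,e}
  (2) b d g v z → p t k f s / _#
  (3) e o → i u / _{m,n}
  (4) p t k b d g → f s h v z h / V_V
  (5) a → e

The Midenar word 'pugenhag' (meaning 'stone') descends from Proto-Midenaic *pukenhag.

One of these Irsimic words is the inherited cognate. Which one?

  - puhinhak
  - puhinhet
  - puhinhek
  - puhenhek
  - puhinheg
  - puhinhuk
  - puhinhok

puhinhek

Irsimic: *pukenhag > pukenhak > pukinhak > puhinhak > puhinhek  (by final devoicing, pre-nasal raising, intervocalic lenition, vowel merger)
Among the options, 'puhinhek' alone shows every Irsimic change applied in order.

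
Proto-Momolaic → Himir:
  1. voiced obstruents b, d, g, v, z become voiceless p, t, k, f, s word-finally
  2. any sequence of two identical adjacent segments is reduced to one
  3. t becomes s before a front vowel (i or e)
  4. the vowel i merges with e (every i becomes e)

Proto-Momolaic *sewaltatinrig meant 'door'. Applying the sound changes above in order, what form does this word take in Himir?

sewaltasenrek

Himir: *sewaltatinrig
  sewaltatinrig → sewaltatinrik   [final devoicing]
  sewaltatinrik (rule 2 does not apply)
  sewaltatinrik → sewaltasinrik   [palatalisation]
  sewaltasinrik → sewaltasenrek   [vowel merger]
  giving Himir sewaltasenrek.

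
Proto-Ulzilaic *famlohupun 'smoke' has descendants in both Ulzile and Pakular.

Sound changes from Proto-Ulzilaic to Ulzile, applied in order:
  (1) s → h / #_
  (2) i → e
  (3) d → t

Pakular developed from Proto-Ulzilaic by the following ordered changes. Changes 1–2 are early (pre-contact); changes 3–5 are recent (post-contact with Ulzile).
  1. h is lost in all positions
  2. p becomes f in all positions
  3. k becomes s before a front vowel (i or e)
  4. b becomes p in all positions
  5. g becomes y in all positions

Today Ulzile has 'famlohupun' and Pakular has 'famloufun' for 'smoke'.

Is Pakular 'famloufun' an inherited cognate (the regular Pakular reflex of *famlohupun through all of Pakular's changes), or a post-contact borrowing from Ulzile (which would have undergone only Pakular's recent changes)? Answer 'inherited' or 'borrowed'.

If inherited, *famlohupun would pass through all of Pakular's changes:
Pakular: *famlohupun > famloupun > famloufun  (by h-loss, unconditioned shift)
If borrowed from Ulzile 'famlohupun' after the early changes, it would undergo only the recent ones:
  rule 3 (palatalisation): no change (famlohupun)
  rule 4 (unconditioned shift): no change (famlohupun)
  rule 5 (unconditioned shift): no change (famlohupun)
  ⇒ as a loan: famlohupun
Pakular 'famloufun' matches the inherited outcome exactly, so it is an inherited cognate, not a loan.

inherited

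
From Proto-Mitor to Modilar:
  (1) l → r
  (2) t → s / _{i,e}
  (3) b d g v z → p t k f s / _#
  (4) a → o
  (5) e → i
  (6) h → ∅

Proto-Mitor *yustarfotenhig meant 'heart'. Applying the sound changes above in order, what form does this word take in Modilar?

Modilar: start from *yustarfotenhig.
  rule 1: no change — yustarfotenhig
  rule 2 (palatalisation): yustarfotenhig → yustarfosenhig
  rule 3 (final devoicing): yustarfosenhig → yustarfosenhik
  rule 4 (vowel merger): yustarfosenhik → yustorfosenhik
  rule 5 (vowel merger): yustorfosenhik → yustorfosinhik
  rule 6 (h-loss): yustorfosinhik → yustorfosinik
  ⇒ Modilar yustorfosinik

yustorfosinik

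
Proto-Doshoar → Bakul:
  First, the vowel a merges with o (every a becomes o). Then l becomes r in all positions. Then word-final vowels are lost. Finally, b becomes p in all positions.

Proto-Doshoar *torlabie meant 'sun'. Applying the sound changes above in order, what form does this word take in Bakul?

torropi

Bakul: *torlabie > torlobie > torrobie > torrobi > torropi  (by vowel merger, unconditioned shift, apocope, unconditioned shift)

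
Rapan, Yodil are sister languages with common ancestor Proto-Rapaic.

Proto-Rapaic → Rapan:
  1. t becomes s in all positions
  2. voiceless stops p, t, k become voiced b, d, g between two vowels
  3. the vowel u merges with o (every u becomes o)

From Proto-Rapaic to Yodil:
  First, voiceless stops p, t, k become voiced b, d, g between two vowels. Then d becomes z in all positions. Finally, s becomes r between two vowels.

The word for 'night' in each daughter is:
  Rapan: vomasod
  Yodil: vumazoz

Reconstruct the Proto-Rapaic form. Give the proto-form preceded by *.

Position 7: Rapan has d, Yodil has z. Rapan preserves d here (none of its changes turn any other segment into d), so the proto-segment is *d.
Position 2: Rapan has o, Yodil has u. Yodil preserves u here (none of its changes turn any other segment into u), so the proto-segment is *u.
Verify the candidate proto-form against each daughter:
Rapan: *vumatod > vumasod > vomasod  (by unconditioned shift, vowel merger)
Yodil: start from *vumatod.
  rule 1 (intervocalic voicing): vumatod → vumadod
  rule 2 (unconditioned shift): vumadod → vumazoz
  rule 3: no change — vumazoz
  ⇒ Yodil vumazoz
No other proto-form is consistent with every reflex, so the reconstruction is *vumatod.

*vumatod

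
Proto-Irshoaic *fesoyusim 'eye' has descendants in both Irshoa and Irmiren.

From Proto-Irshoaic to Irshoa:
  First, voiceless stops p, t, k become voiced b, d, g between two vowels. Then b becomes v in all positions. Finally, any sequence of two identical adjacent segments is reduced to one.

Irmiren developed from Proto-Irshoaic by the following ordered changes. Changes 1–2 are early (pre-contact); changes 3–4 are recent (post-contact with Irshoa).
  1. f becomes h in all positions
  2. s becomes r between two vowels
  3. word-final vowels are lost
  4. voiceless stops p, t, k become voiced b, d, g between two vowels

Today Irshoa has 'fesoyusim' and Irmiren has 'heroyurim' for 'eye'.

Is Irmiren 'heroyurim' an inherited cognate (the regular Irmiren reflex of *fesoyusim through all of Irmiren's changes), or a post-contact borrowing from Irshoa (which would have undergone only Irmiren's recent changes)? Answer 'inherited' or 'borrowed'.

If inherited, *fesoyusim would pass through all of Irmiren's changes:
Irmiren: *fesoyusim > hesoyusim > heroyurim  (by unconditioned shift, rhotacism)
If borrowed from Irshoa 'fesoyusim' after the early changes, it would undergo only the recent ones:
  rule 3 (apocope): no change (fesoyusim)
  rule 4 (intervocalic voicing): no change (fesoyusim)
  ⇒ as a loan: fesoyusim
Irmiren 'heroyurim' matches the inherited outcome exactly, so it is an inherited cognate, not a loan.

inherited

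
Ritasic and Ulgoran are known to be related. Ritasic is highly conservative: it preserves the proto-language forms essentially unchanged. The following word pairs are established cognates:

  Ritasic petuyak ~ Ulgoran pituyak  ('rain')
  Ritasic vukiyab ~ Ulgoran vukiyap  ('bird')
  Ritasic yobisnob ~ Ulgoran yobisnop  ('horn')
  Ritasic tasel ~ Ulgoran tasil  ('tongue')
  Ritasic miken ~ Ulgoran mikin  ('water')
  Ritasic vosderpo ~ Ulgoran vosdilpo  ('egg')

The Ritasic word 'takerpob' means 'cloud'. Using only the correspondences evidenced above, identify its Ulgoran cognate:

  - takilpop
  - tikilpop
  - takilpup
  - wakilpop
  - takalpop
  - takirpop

takilpop

vosderpo ~ vosdilpo — Ritasic e corresponds to Ulgoran i after a consonant, before r.
vosderpo ~ vosdilpo — Ritasic r corresponds to Ulgoran l after a vowel, before a labial obstruent.
vukiyab ~ vukiyap, yobisnob ~ yobisnop — Ritasic b corresponds to Ulgoran p word-finally.
Applying these to Ritasic 'takerpob':
  takerpob → takirpob   (e→i after a consonant, before r)
  takirpob → takilpob   (r→l after a vowel, before a labial obstruent)
  takilpob → takilpop   (b→p word-finally)
So the Ulgoran cognate is 'takilpop'.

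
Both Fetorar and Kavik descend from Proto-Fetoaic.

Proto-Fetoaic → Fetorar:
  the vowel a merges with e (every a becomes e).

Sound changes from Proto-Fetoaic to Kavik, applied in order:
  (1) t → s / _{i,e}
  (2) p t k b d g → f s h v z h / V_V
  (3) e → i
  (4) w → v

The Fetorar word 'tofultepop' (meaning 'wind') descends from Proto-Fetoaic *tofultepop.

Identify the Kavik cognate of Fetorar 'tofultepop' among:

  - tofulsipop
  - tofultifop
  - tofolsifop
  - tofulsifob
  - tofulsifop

Kavik: start from *tofultepop.
  rule 1 (palatalisation): tofultepop → tofulsepop
  rule 2 (intervocalic lenition): tofulsepop → tofulsefop
  rule 3 (vowel merger): tofulsefop → tofulsifop
  rule 4: no change — tofulsifop
  ⇒ Kavik tofulsifop

tofulsifop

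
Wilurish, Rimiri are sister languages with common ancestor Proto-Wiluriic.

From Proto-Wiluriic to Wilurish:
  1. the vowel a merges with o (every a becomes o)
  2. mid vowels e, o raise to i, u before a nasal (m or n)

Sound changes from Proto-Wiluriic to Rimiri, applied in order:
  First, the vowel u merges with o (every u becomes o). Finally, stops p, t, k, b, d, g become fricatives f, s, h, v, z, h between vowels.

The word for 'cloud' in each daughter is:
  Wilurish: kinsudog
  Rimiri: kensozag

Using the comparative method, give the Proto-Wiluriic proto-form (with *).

*kensudag

Position 6: Wilurish has d, Rimiri has z. Wilurish preserves d here (none of its changes turn any other segment into d), so the proto-segment is *d.
Position 7: Wilurish has o, Rimiri has a. Rimiri preserves a here (none of its changes turn any other segment into a), so the proto-segment is *a.
Continuing position by position gives *kensudag; check it forward:
Wilurish: *kensudag > kensudog > kinsudog  (by vowel merger, pre-nasal raising)
Rimiri: start from *kensudag.
  rule 1 (vowel merger): kensudag → kensodag
  rule 2 (intervocalic lenition): kensodag → kensozag
  ⇒ Rimiri kensozag
*kensudag is the unique common source.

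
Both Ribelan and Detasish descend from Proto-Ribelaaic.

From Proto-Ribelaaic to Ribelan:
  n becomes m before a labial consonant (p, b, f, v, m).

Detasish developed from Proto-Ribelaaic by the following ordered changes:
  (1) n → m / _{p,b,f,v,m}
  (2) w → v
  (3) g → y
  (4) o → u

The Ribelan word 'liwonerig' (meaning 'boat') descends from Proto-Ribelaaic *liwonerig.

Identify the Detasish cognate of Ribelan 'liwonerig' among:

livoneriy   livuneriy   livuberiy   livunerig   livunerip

livuneriy

Detasish: *liwonerig > livonerig > livoneriy > livuneriy  (by unconditioned shift, unconditioned shift, vowel merger)
Only 'livuneriy' matches the regular Detasish development of *liwonerig.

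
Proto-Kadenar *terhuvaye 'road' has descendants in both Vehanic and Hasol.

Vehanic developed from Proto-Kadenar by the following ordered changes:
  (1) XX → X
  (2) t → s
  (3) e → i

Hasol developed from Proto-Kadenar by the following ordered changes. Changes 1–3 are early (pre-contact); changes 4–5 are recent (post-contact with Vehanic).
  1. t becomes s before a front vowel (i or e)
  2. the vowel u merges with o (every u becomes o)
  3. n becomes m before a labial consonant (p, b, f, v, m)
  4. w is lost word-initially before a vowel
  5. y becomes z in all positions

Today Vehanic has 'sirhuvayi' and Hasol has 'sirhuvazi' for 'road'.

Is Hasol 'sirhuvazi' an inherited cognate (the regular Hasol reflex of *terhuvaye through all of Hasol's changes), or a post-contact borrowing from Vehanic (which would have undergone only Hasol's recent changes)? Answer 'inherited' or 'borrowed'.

If inherited, *terhuvaye would pass through all of Hasol's changes:
Hasol: *terhuvaye > serhuvaye > serhovaye > serhovaze  (by palatalisation, vowel merger, unconditioned shift)
If borrowed from Vehanic 'sirhuvayi' after the early changes, it would undergo only the recent ones:
  rule 4 (glide loss): no change (sirhuvayi)
  rule 5 (unconditioned shift): sirhuvayi → sirhuvazi
  ⇒ as a loan: sirhuvazi
Hasol 'sirhuvazi' matches the loan outcome 'sirhuvazi', not the inherited 'serhovaze' — it skipped the early Hasol changes, so it was borrowed from Vehanic.

borrowed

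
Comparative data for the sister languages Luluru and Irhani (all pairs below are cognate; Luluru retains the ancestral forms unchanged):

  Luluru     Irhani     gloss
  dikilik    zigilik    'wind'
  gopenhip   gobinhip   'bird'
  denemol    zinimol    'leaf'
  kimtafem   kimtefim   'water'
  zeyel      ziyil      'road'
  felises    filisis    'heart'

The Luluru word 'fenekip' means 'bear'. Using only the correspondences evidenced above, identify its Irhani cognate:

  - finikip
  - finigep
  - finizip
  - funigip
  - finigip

gopenhip ~ gobinhip, denemol ~ zinimol — Luluru e corresponds to Irhani i after a consonant, before a nasal.
zeyel ~ ziyil, felises ~ filisis — Luluru e corresponds to Irhani i after a consonant, before a consonant other than r, m, n, p, b, f, v.
dikilik ~ zigilik — Luluru k corresponds to Irhani g between vowels (before a front vowel).
Applying these to Luluru 'fenekip':
  fenekip → finekip   (e→i after a consonant, before a nasal)
  finekip → finikip   (e→i after a consonant, before a consonant other than r, m, n, p, b, f, v)
  finikip → finigip   (k→g between vowels (before a front vowel))
So the Irhani cognate is 'finigip'.

finigip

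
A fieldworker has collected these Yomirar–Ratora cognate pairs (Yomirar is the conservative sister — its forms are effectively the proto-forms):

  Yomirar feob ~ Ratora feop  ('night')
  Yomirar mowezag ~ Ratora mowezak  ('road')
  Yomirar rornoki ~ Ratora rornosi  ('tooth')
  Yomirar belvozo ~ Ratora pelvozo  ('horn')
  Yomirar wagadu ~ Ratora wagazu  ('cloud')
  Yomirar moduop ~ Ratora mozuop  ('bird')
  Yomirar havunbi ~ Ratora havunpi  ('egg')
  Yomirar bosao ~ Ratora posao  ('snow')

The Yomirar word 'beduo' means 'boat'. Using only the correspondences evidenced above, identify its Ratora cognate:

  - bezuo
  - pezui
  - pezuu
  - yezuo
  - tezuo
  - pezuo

belvozo ~ pelvozo — Yomirar b corresponds to Ratora p word-initially before a front vowel.
wagadu ~ wagazu, moduop ~ mozuop — Yomirar d corresponds to Ratora z between vowels (before a back vowel).
Applying these to Yomirar 'beduo':
  beduo → peduo   (b→p word-initially before a front vowel)
  peduo → pezuo   (d→z between vowels (before a back vowel))
So the Ratora cognate is 'pezuo'.

pezuo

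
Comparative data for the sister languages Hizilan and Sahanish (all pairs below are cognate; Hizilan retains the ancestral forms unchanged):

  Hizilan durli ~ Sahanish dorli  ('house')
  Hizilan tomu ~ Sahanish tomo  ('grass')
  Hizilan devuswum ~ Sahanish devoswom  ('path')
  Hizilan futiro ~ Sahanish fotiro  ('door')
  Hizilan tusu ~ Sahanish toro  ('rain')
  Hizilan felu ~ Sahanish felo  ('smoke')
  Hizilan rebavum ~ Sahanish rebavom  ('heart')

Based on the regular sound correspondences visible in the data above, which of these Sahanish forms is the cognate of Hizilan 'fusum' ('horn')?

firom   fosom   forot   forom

forom

devuswum ~ devoswom, futiro ~ fotiro — Hizilan u corresponds to Sahanish o after a consonant, before a consonant other than r, m, n, p, b, f, v.
tusu ~ toro — Hizilan s corresponds to Sahanish r between vowels (before a back vowel).
devuswum ~ devoswom, rebavum ~ rebavom — Hizilan u corresponds to Sahanish o after a consonant, before a nasal.
Applying these to Hizilan 'fusum':
  fusum → fosum   (u→o after a consonant, before a consonant other than r, m, n, p, b, f, v)
  fosum → forum   (s→r between vowels (before a back vowel))
  forum → forom   (u→o after a consonant, before a nasal)
So the Sahanish cognate is 'forom'.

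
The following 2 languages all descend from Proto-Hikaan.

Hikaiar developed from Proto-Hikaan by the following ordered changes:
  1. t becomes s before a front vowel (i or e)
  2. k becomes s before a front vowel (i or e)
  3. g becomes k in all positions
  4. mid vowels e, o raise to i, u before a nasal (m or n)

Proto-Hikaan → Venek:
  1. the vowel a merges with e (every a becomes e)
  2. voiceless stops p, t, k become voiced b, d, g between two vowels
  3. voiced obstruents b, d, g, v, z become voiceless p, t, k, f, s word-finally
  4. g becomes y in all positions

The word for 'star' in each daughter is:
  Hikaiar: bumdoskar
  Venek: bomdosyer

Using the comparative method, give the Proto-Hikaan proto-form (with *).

Position 7: Hikaiar has k, Venek has y. Taking the neighbouring segments as reconstructed: Hikaiar k could go back to *k or *g; Venek y could go back to *g or *y — the one source consistent with every daughter is *g.
Position 2: Hikaiar has u, Venek has o. Venek preserves o here (none of its changes turn any other segment into o), so the proto-segment is *o.
Verify the candidate proto-form against each daughter:
Hikaiar: *bomdosgar > bomdoskar > bumdoskar  (by unconditioned shift, pre-nasal raising)
Venek: *bomdosgar
  bomdosgar → bomdosger   [vowel merger]
  bomdosger (rule 2 does not apply)
  bomdosger (rule 3 does not apply)
  bomdosger → bomdosyer   [unconditioned shift]
  giving Venek bomdosyer.
No other proto-form is consistent with every reflex, so the reconstruction is *bomdosgar.

*bomdosgar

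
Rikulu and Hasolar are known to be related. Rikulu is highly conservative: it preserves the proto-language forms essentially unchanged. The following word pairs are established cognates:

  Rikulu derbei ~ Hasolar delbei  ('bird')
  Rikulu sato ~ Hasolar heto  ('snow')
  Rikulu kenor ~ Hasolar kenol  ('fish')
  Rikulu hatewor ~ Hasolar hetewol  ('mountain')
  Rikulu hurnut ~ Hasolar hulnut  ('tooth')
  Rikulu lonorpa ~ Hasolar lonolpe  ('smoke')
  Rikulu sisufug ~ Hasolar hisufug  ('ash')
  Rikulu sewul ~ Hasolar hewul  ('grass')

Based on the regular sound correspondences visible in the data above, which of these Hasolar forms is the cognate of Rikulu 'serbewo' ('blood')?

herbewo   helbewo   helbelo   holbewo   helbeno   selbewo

helbewo

sewul ~ hewul — Rikulu s corresponds to Hasolar h word-initially before a front vowel.
derbei ~ delbei — Rikulu r corresponds to Hasolar l after a vowel, before a labial obstruent.
Applying these to Rikulu 'serbewo':
  serbewo → herbewo   (s→h word-initially before a front vowel)
  herbewo → helbewo   (r→l after a vowel, before a labial obstruent)
So the Hasolar cognate is 'helbewo'.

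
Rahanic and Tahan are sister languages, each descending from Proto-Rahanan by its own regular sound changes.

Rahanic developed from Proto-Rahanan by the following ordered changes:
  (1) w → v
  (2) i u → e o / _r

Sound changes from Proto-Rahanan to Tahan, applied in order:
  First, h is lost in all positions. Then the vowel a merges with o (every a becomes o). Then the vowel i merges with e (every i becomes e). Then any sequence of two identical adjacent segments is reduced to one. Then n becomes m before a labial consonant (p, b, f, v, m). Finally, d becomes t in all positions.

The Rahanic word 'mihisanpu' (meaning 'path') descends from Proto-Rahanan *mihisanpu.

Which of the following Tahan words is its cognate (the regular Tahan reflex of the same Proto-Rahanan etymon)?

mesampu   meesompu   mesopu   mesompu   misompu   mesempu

mesompu

Tahan: *mihisanpu > miisanpu > miisonpu > meesonpu > mesonpu > mesompu  (by h-loss, vowel merger, vowel merger, degemination, nasal place assimilation)
Only 'mesompu' matches the regular Tahan development of *mihisanpu.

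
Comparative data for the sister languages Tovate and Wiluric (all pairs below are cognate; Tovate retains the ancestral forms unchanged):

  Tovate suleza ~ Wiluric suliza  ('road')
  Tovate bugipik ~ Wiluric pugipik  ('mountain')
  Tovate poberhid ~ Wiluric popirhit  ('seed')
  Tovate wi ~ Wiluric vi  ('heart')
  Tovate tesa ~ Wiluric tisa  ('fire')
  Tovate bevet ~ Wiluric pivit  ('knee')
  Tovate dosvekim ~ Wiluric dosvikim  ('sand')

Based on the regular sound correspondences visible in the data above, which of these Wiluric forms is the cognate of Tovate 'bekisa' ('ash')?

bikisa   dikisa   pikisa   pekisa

pikisa

bevet ~ pivit — Tovate b corresponds to Wiluric p word-initially before a front vowel.
suleza ~ suliza, tesa ~ tisa — Tovate e corresponds to Wiluric i after a consonant, before a consonant other than r, m, n, p, b, f, v.
Applying these to Tovate 'bekisa':
  bekisa → pekisa   (b→p word-initially before a front vowel)
  pekisa → pikisa   (e→i after a consonant, before a consonant other than r, m, n, p, b, f, v)
So the Wiluric cognate is 'pikisa'.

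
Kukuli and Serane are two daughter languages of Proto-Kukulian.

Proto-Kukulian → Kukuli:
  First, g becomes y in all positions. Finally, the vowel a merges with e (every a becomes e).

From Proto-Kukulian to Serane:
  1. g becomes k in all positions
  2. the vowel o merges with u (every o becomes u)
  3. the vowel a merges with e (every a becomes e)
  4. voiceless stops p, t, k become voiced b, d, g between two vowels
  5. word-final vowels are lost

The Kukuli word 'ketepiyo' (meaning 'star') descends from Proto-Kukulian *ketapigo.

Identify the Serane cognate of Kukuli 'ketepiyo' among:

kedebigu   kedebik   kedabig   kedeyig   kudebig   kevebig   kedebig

Serane: start from *ketapigo.
  rule 1 (unconditioned shift): ketapigo → ketapiko
  rule 2 (vowel merger): ketapiko → ketapiku
  rule 3 (vowel merger): ketapiku → ketepiku
  rule 4 (intervocalic voicing): ketepiku → kedebigu
  rule 5 (apocope): kedebigu → kedebig
  ⇒ Serane kedebig
Among the options, 'kedebig' alone shows every Serane change applied in order.

kedebig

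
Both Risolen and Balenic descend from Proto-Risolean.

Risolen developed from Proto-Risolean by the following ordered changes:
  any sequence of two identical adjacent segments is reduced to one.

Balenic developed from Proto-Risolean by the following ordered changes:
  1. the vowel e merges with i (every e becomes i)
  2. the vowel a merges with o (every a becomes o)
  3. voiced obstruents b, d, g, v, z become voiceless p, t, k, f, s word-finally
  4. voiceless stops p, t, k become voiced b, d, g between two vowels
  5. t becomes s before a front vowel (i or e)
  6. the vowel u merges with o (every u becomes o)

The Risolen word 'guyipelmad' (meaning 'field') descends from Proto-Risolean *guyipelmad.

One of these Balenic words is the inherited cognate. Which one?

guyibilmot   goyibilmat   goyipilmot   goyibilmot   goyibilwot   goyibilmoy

goyibilmot

Balenic: *guyipelmad > guyipilmad > guyipilmod > guyipilmot > guyibilmot > goyibilmot  (by vowel merger, vowel merger, final devoicing, intervocalic voicing, vowel merger)
The other candidates each miss or misapply at least one Balenic change.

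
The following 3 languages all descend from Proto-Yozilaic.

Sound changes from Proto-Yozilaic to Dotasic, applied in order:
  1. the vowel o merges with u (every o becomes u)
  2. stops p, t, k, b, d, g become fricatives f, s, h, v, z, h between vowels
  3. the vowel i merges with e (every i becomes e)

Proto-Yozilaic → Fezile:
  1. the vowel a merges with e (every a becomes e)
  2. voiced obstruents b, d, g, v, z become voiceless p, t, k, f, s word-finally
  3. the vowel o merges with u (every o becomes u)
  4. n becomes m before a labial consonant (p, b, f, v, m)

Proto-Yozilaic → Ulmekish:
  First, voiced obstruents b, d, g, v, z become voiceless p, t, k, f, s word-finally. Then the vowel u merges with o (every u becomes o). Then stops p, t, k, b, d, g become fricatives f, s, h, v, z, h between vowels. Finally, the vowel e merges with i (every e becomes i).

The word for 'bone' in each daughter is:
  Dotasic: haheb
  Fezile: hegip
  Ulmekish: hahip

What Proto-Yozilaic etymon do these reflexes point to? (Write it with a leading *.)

*hagib

Position 3: Dotasic has h, Fezile has g, Ulmekish has h. Fezile preserves g here (none of its changes turn any other segment into g), so the proto-segment is *g.
Position 2: Dotasic has a, Fezile has e, Ulmekish has a. Dotasic preserves a here (none of its changes turn any other segment into a), so the proto-segment is *a.
Position 5: Dotasic has b, Fezile has p, Ulmekish has p. Dotasic preserves b here (none of its changes turn any other segment into b), so the proto-segment is *b.
Continuing position by position gives *hagib; check it forward:
Dotasic: *hagib > hahib > haheb  (by intervocalic lenition, vowel merger)
Fezile: start from *hagib.
  rule 1 (vowel merger): hagib → hegib
  rule 2 (final devoicing): hegib → hegip
  rule 3: no change — hegip
  rule 4: no change — hegip
  ⇒ Fezile hegip
Ulmekish: *hagib > hagip > hahip  (by final devoicing, intervocalic lenition)
*hagib is the unique common source.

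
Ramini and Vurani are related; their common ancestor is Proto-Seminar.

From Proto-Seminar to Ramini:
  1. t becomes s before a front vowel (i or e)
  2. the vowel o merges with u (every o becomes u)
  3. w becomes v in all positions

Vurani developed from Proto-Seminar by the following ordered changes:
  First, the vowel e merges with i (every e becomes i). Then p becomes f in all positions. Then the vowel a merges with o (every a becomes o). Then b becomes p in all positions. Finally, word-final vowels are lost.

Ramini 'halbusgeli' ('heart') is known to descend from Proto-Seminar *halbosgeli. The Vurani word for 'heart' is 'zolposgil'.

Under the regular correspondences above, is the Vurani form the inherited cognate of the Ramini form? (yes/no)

Derive the expected Vurani reflex of *halbosgeli:
Vurani: *halbosgeli
  halbosgeli → halbosgili   [vowel merger]
  halbosgili (rule 2 does not apply)
  halbosgili → holbosgili   [vowel merger]
  holbosgili → holposgili   [unconditioned shift]
  holposgili → holposgil   [apocope]
  giving Vurani holposgil.
The regular Vurani reflex would be 'holposgil', but the attested form is 'zolposgil'. The correspondence is irregular, so they are not cognates (the Vurani form has a different source).

no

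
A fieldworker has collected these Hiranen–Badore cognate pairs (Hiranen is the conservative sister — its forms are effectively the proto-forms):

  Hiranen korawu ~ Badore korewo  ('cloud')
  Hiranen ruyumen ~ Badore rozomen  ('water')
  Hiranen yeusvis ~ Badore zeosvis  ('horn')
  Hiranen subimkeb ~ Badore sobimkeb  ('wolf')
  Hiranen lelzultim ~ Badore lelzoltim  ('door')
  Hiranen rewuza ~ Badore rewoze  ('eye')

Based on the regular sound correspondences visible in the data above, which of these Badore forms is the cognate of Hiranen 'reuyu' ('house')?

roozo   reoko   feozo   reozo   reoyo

yeusvis ~ zeosvis — Hiranen u corresponds to Badore o after a vowel, before a consonant other than r, m, n, p, b, f, v.
ruyumen ~ rozomen — Hiranen y corresponds to Badore z between vowels (before a back vowel).
korawu ~ korewo — Hiranen u corresponds to Badore o word-finally.
Applying these to Hiranen 'reuyu':
  reuyu → reoyu   (u→o after a vowel, before a consonant other than r, m, n, p, b, f, v)
  reoyu → reozu   (y→z between vowels (before a back vowel))
  reozu → reozo   (u→o word-finally)
So the Badore cognate is 'reozo'.

reozo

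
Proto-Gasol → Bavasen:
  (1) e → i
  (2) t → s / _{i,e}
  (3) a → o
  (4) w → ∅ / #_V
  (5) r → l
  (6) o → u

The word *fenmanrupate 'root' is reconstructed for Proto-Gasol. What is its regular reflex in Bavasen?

finmunlupusi

Bavasen: *fenmanrupate > finmanrupati > finmanrupasi > finmonruposi > finmonluposi > finmunlupusi  (by vowel merger, palatalisation, vowel merger, unconditioned shift, vowel merger)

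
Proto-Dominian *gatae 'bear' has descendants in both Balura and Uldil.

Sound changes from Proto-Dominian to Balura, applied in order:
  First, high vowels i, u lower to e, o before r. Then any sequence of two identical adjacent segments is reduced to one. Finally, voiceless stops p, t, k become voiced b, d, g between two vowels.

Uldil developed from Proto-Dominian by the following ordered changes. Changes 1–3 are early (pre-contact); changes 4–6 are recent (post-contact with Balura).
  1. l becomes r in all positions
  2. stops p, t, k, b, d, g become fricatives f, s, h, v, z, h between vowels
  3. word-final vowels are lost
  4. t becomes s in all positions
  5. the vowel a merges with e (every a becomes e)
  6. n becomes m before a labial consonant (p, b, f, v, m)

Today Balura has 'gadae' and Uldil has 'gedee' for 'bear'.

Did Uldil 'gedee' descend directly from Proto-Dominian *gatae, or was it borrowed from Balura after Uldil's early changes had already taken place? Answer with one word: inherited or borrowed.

borrowed

If inherited, *gatae would pass through all of Uldil's changes:
Uldil: *gatae > gasae > gasa > gese  (by intervocalic lenition, apocope, vowel merger)
If borrowed from Balura 'gadae' after the early changes, it would undergo only the recent ones:
  rule 4 (unconditioned shift): no change (gadae)
  rule 5 (vowel merger): gadae → gedee
  rule 6 (nasal place assimilation): no change (gedee)
  ⇒ as a loan: gedee
Uldil 'gedee' matches the loan outcome 'gedee', not the inherited 'gese' — it skipped the early Uldil changes, so it was borrowed from Balura.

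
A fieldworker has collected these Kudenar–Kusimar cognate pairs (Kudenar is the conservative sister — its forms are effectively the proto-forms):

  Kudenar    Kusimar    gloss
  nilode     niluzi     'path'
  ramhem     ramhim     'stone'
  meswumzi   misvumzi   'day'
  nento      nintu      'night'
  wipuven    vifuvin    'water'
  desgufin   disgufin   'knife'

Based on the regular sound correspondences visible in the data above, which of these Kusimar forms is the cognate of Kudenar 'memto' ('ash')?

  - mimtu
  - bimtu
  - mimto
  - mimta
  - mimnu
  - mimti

mimtu

ramhem ~ ramhim — Kudenar e corresponds to Kusimar i after a consonant, before a nasal.
nento ~ nintu — Kudenar o corresponds to Kusimar u word-finally.
Applying these to Kudenar 'memto':
  memto → mimto   (e→i after a consonant, before a nasal)
  mimto → mimtu   (o→u word-finally)
So the Kusimar cognate is 'mimtu'.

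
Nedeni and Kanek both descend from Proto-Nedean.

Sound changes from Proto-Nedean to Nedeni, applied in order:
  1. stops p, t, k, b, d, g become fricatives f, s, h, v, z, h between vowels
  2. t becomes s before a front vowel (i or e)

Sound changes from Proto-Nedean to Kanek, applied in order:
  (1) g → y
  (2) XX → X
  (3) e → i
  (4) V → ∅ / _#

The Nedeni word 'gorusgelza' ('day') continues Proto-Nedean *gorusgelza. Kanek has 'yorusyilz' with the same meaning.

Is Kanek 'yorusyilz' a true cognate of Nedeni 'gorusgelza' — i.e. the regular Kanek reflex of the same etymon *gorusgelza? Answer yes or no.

yes

Derive the expected Kanek reflex of *gorusgelza:
Kanek: *gorusgelza
  gorusgelza → yorusyelza   [unconditioned shift]
  yorusyelza (rule 2 does not apply)
  yorusyelza → yorusyilza   [vowel merger]
  yorusyilza → yorusyilz   [apocope]
  giving Kanek yorusyilz.
Kanek 'yorusyilz' matches the regular reflex exactly, so the pair is cognate.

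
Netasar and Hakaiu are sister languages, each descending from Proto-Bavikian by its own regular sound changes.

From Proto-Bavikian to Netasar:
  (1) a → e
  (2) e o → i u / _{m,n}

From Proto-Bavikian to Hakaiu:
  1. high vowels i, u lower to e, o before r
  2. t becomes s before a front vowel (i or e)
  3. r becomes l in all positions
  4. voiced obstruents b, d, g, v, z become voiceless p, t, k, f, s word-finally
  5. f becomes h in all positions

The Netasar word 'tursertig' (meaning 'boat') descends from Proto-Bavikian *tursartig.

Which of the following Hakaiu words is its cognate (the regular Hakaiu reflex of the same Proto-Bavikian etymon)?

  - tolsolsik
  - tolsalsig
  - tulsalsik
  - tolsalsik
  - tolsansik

tolsalsik

Hakaiu: *tursartig > torsartig > torsarsig > tolsalsig > tolsalsik  (by pre-rhotic lowering, palatalisation, unconditioned shift, final devoicing)
Among the options, 'tolsalsik' alone shows every Hakaiu change applied in order.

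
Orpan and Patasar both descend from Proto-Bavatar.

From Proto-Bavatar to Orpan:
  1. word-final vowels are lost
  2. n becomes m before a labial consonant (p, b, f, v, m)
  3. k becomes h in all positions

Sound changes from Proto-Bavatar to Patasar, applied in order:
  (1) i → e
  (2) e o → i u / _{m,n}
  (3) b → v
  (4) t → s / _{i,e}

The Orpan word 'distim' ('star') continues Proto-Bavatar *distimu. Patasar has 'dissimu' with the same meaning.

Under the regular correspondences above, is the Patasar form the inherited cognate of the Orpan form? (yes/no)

no

Derive the expected Patasar reflex of *distimu:
Patasar: start from *distimu.
  rule 1 (vowel merger): distimu → destemu
  rule 2 (pre-nasal raising): destemu → destimu
  rule 3: no change — destimu
  rule 4 (palatalisation): destimu → dessimu
  ⇒ Patasar dessimu
The regular Patasar reflex would be 'dessimu', but the attested form is 'dissimu'. The correspondence is irregular, so they are not cognates (the Patasar form has a different source).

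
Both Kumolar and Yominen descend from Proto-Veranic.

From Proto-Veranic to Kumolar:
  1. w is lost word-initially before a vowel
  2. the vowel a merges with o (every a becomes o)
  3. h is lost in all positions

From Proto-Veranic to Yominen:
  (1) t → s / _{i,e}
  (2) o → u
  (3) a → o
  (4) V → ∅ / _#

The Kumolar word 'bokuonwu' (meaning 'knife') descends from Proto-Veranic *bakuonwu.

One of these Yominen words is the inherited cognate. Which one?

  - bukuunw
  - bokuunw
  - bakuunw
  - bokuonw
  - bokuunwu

bokuunw

Yominen: *bakuonwu > bakuunwu > bokuunwu > bokuunw  (by vowel merger, vowel merger, apocope)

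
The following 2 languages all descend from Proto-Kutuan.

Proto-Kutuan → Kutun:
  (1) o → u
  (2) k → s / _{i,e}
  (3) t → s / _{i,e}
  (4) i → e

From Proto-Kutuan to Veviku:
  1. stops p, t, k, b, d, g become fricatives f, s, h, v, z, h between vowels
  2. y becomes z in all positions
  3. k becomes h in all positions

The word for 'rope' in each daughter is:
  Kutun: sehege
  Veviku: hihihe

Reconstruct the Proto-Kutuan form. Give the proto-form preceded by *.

Position 2: Kutun has e, Veviku has i. Veviku preserves i here (none of its changes turn any other segment into i), so the proto-segment is *i.
Position 4: Kutun has e, Veviku has i. Veviku preserves i here (none of its changes turn any other segment into i), so the proto-segment is *i.
Continuing position by position gives *kihige; check it forward:
Kutun: start from *kihige.
  rule 1: no change — kihige
  rule 2 (palatalisation): kihige → sihige
  rule 3: no change — sihige
  rule 4 (vowel merger): sihige → sehege
  ⇒ Kutun sehege
Veviku: *kihige > kihihe > hihihe  (by intervocalic lenition, unconditioned shift)
Only *kihige yields all of Kutun sehege, Veviku hihihe.

*kihige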